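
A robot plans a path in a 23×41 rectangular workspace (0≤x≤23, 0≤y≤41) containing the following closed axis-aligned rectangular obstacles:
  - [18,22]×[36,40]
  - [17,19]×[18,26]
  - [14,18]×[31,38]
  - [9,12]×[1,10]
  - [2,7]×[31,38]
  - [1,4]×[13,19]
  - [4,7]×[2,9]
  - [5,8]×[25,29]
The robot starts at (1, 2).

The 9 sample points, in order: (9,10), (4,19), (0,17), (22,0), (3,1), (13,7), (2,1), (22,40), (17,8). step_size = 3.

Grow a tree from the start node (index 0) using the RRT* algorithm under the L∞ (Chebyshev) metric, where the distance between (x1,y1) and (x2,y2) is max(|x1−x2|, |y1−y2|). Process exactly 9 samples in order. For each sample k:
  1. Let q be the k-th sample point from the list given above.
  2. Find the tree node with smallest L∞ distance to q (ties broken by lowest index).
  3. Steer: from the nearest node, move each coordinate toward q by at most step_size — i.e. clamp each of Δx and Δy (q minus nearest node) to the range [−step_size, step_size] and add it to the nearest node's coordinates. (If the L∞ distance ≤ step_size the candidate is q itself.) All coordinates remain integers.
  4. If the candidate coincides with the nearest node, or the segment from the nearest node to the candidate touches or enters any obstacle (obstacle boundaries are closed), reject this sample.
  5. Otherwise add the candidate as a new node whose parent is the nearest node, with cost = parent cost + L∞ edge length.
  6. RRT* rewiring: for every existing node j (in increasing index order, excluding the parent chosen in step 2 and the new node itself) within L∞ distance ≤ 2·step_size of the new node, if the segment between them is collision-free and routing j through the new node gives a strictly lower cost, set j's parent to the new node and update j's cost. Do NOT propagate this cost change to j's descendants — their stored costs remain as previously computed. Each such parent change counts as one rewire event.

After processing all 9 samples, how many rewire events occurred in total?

Rewire events: 1

1. q=(9,10) nearest=0 d=8 new=(4,5) → blocked by [4,7]×[2,9], reject
2. q=(4,19) nearest=0 d=17 new=(4,5) → blocked by [4,7]×[2,9], reject
3. q=(0,17) nearest=0 d=15 new=(0,5) → add node 1 parent=0 cost=3
4. q=(22,0) nearest=0 d=21 new=(4,0) → add node 2 parent=0 cost=3
5. q=(3,1) nearest=2 d=1 new=(3,1) → add node 3 parent=2 cost=4
6. q=(13,7) nearest=2 d=9 new=(7,3) → blocked by [4,7]×[2,9], reject
7. q=(2,1) nearest=0 d=1 new=(2,1) → add node 4 parent=0 cost=1; rewire 3→4 (2<4)
8. q=(22,40) nearest=1 d=35 new=(3,8) → add node 5 parent=1 cost=6
9. q=(17,8) nearest=2 d=13 new=(7,3) → blocked by [4,7]×[2,9], reject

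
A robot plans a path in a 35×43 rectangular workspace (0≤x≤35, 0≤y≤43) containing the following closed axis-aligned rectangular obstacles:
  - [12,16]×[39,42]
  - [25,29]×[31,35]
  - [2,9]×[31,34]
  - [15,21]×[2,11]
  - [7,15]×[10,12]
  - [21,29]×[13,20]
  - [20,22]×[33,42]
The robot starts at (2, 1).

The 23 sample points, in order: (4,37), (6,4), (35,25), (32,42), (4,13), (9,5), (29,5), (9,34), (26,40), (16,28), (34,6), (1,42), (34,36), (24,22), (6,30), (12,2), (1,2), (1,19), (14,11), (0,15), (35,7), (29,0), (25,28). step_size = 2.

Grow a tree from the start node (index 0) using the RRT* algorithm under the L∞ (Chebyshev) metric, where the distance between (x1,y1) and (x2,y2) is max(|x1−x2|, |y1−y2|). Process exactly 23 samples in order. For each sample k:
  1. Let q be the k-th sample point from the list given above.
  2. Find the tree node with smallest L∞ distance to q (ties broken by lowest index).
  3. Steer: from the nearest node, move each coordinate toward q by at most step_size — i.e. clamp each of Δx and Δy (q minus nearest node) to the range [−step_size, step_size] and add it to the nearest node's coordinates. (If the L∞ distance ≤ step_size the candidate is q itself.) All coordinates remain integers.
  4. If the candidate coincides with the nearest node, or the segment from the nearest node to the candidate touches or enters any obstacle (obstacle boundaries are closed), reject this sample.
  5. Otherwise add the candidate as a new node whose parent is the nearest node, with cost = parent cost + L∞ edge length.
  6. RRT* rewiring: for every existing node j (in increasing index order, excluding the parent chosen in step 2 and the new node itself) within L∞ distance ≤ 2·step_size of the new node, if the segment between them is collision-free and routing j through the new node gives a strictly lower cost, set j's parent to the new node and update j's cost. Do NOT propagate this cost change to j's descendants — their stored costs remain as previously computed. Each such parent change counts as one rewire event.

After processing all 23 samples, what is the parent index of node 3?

1. q=(4,37) nearest=0 d=36 new=(4,3) → add node 1 parent=0 cost=2
2. q=(6,4) nearest=1 d=2 new=(6,4) → add node 2 parent=1 cost=4
3. q=(35,25) nearest=2 d=29 new=(8,6) → add node 3 parent=2 cost=6
4. q=(32,42) nearest=3 d=36 new=(10,8) → add node 4 parent=3 cost=8
5. q=(4,13) nearest=4 d=6 new=(8,10) → blocked by [7,15]×[10,12], reject
6. q=(9,5) nearest=3 d=1 new=(9,5) → add node 5 parent=3 cost=7
7. q=(29,5) nearest=4 d=19 new=(12,6) → add node 6 parent=4 cost=10
8. q=(9,34) nearest=4 d=26 new=(9,10) → blocked by [7,15]×[10,12], reject
9. q=(26,40) nearest=4 d=32 new=(12,10) → blocked by [7,15]×[10,12], reject
10. q=(16,28) nearest=4 d=20 new=(12,10) → blocked by [7,15]×[10,12], reject
11. q=(34,6) nearest=6 d=22 new=(14,6) → add node 7 parent=6 cost=12
12. q=(1,42) nearest=4 d=34 new=(8,10) → blocked by [7,15]×[10,12], reject
13. q=(34,36) nearest=4 d=28 new=(12,10) → blocked by [7,15]×[10,12], reject
14. q=(24,22) nearest=4 d=14 new=(12,10) → blocked by [7,15]×[10,12], reject
15. q=(6,30) nearest=4 d=22 new=(8,10) → blocked by [7,15]×[10,12], reject
16. q=(12,2) nearest=5 d=3 new=(11,3) → add node 8 parent=5 cost=9
17. q=(1,2) nearest=0 d=1 new=(1,2) → add node 9 parent=0 cost=1
18. q=(1,19) nearest=4 d=11 new=(8,10) → blocked by [7,15]×[10,12], reject
19. q=(14,11) nearest=4 d=4 new=(12,10) → blocked by [7,15]×[10,12], reject
20. q=(0,15) nearest=3 d=9 new=(6,8) → add node 10 parent=3 cost=8
21. q=(35,7) nearest=7 d=21 new=(16,7) → blocked by [15,21]×[2,11], reject
22. q=(29,0) nearest=7 d=15 new=(16,4) → blocked by [15,21]×[2,11], reject
23. q=(25,28) nearest=4 d=20 new=(12,10) → blocked by [7,15]×[10,12], reject

Parent of node 3: 2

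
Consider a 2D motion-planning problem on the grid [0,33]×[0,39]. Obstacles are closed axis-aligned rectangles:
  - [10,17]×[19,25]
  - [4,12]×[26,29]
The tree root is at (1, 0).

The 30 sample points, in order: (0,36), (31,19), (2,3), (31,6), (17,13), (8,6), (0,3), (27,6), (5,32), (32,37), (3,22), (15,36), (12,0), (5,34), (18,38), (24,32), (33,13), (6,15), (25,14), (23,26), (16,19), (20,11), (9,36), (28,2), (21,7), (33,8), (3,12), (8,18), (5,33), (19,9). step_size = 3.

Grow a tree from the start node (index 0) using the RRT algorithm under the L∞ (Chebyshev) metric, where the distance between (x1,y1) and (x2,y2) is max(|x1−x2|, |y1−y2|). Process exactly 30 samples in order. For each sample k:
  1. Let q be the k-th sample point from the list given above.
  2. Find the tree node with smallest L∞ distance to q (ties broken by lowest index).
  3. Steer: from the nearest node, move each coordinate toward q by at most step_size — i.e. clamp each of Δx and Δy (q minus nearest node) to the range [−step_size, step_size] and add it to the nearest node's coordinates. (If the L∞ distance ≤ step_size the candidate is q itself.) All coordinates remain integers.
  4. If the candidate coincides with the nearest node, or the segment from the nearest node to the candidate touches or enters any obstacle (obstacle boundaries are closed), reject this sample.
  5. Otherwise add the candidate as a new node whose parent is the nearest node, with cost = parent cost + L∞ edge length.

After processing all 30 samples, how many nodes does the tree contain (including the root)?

Node count: 25

1. q=(0,36) nearest=0 d=36 new=(0,3) → add node 1 parent=0 cost=3
2. q=(31,19) nearest=0 d=30 new=(4,3) → add node 2 parent=0 cost=3
3. q=(2,3) nearest=1 d=2 new=(2,3) → add node 3 parent=1 cost=5
4. q=(31,6) nearest=2 d=27 new=(7,6) → add node 4 parent=2 cost=6
5. q=(17,13) nearest=4 d=10 new=(10,9) → add node 5 parent=4 cost=9
6. q=(8,6) nearest=4 d=1 new=(8,6) → add node 6 parent=4 cost=7
7. q=(0,3) nearest=1 d=0 → coincident, reject
8. q=(27,6) nearest=5 d=17 new=(13,6) → add node 7 parent=5 cost=12
9. q=(5,32) nearest=5 d=23 new=(7,12) → add node 8 parent=5 cost=12
10. q=(32,37) nearest=8 d=25 new=(10,15) → add node 9 parent=8 cost=15
11. q=(3,22) nearest=9 d=7 new=(7,18) → add node 10 parent=9 cost=18
12. q=(15,36) nearest=10 d=18 new=(10,21) → blocked by [10,17]×[19,25], reject
13. q=(12,0) nearest=4 d=6 new=(10,3) → add node 11 parent=4 cost=9
14. q=(5,34) nearest=10 d=16 new=(5,21) → add node 12 parent=10 cost=21
15. q=(18,38) nearest=12 d=17 new=(8,24) → add node 13 parent=12 cost=24
16. q=(24,32) nearest=13 d=16 new=(11,27) → blocked by [4,12]×[26,29], reject
17. q=(33,13) nearest=7 d=20 new=(16,9) → add node 14 parent=7 cost=15
18. q=(6,15) nearest=8 d=3 new=(6,15) → add node 15 parent=8 cost=15
19. q=(25,14) nearest=14 d=9 new=(19,12) → add node 16 parent=14 cost=18
20. q=(23,26) nearest=9 d=13 new=(13,18) → add node 17 parent=9 cost=18
21. q=(16,19) nearest=17 d=3 new=(16,19) → blocked by [10,17]×[19,25], reject
22. q=(20,11) nearest=16 d=1 new=(20,11) → add node 18 parent=16 cost=19
23. q=(9,36) nearest=13 d=12 new=(9,27) → blocked by [4,12]×[26,29], reject
24. q=(28,2) nearest=18 d=9 new=(23,8) → add node 19 parent=18 cost=22
25. q=(21,7) nearest=19 d=2 new=(21,7) → add node 20 parent=19 cost=24
26. q=(33,8) nearest=19 d=10 new=(26,8) → add node 21 parent=19 cost=25
27. q=(3,12) nearest=15 d=3 new=(3,12) → add node 22 parent=15 cost=18
28. q=(8,18) nearest=10 d=1 new=(8,18) → add node 23 parent=10 cost=19
29. q=(5,33) nearest=13 d=9 new=(5,27) → blocked by [4,12]×[26,29], reject
30. q=(19,9) nearest=18 d=2 new=(19,9) → add node 24 parent=18 cost=21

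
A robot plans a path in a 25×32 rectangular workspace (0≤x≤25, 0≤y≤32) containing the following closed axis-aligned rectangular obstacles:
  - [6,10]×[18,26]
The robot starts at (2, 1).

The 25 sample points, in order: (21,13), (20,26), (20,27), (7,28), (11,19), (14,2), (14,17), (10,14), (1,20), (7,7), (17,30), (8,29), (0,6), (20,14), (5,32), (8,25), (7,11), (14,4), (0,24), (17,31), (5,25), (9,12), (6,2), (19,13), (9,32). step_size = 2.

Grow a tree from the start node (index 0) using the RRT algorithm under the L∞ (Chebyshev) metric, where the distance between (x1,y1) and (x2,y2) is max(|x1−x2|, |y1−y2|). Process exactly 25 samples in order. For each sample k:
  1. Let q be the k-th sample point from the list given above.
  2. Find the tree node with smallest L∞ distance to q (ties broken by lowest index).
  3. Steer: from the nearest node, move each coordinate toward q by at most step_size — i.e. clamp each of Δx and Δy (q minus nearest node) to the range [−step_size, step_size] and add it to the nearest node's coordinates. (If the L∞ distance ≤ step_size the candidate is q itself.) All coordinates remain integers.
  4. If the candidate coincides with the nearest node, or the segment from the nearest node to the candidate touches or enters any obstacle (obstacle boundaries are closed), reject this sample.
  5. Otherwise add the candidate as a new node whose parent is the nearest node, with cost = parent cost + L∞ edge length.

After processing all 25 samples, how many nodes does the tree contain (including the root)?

Node count: 22

1. q=(21,13) nearest=0 d=19 new=(4,3) → add node 1 parent=0 cost=2
2. q=(20,26) nearest=1 d=23 new=(6,5) → add node 2 parent=1 cost=4
3. q=(20,27) nearest=2 d=22 new=(8,7) → add node 3 parent=2 cost=6
4. q=(7,28) nearest=3 d=21 new=(7,9) → add node 4 parent=3 cost=8
5. q=(11,19) nearest=4 d=10 new=(9,11) → add node 5 parent=4 cost=10
6. q=(14,2) nearest=3 d=6 new=(10,5) → add node 6 parent=3 cost=8
7. q=(14,17) nearest=5 d=6 new=(11,13) → add node 7 parent=5 cost=12
8. q=(10,14) nearest=7 d=1 new=(10,14) → add node 8 parent=7 cost=13
9. q=(1,20) nearest=5 d=9 new=(7,13) → add node 9 parent=5 cost=12
10. q=(7,7) nearest=3 d=1 new=(7,7) → add node 10 parent=3 cost=7
11. q=(17,30) nearest=8 d=16 new=(12,16) → add node 11 parent=8 cost=15
12. q=(8,29) nearest=11 d=13 new=(10,18) → blocked by [6,10]×[18,26], reject
13. q=(0,6) nearest=1 d=4 new=(2,5) → add node 12 parent=1 cost=4
14. q=(20,14) nearest=11 d=8 new=(14,14) → add node 13 parent=11 cost=17
15. q=(5,32) nearest=11 d=16 new=(10,18) → blocked by [6,10]×[18,26], reject
16. q=(8,25) nearest=11 d=9 new=(10,18) → blocked by [6,10]×[18,26], reject
17. q=(7,11) nearest=4 d=2 new=(7,11) → add node 14 parent=4 cost=10
18. q=(14,4) nearest=6 d=4 new=(12,4) → add node 15 parent=6 cost=10
19. q=(0,24) nearest=8 d=10 new=(8,16) → add node 16 parent=8 cost=15
20. q=(17,31) nearest=11 d=15 new=(14,18) → add node 17 parent=11 cost=17
21. q=(5,25) nearest=11 d=9 new=(10,18) → blocked by [6,10]×[18,26], reject
22. q=(9,12) nearest=5 d=1 new=(9,12) → add node 18 parent=5 cost=11
23. q=(6,2) nearest=1 d=2 new=(6,2) → add node 19 parent=1 cost=4
24. q=(19,13) nearest=13 d=5 new=(16,13) → add node 20 parent=13 cost=19
25. q=(9,32) nearest=17 d=14 new=(12,20) → add node 21 parent=17 cost=19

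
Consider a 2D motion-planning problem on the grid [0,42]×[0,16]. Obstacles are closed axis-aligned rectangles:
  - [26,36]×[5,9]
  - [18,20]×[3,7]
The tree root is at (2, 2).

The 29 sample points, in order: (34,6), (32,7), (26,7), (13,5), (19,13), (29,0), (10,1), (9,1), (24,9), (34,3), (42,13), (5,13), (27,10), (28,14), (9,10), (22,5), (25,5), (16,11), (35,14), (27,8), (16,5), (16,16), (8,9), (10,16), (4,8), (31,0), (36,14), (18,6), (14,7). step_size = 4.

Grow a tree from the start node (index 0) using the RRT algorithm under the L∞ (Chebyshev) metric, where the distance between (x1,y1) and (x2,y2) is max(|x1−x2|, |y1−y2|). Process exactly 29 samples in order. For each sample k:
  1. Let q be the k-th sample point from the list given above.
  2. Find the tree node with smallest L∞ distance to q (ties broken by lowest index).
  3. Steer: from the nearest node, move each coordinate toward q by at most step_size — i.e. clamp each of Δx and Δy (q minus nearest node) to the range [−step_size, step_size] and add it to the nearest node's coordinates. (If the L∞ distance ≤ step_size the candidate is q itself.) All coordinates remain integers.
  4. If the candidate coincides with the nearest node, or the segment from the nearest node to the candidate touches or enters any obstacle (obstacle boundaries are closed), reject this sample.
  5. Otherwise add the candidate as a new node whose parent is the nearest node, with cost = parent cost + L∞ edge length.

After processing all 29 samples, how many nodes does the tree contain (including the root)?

Node count: 26

1. q=(34,6) nearest=0 d=32 new=(6,6) → add node 1 parent=0 cost=4
2. q=(32,7) nearest=1 d=26 new=(10,7) → add node 2 parent=1 cost=8
3. q=(26,7) nearest=2 d=16 new=(14,7) → add node 3 parent=2 cost=12
4. q=(13,5) nearest=3 d=2 new=(13,5) → add node 4 parent=3 cost=14
5. q=(19,13) nearest=3 d=6 new=(18,11) → add node 5 parent=3 cost=16
6. q=(29,0) nearest=5 d=11 new=(22,7) → add node 6 parent=5 cost=20
7. q=(10,1) nearest=4 d=4 new=(10,1) → add node 7 parent=4 cost=18
8. q=(9,1) nearest=7 d=1 new=(9,1) → add node 8 parent=7 cost=19
9. q=(24,9) nearest=6 d=2 new=(24,9) → add node 9 parent=6 cost=22
10. q=(34,3) nearest=9 d=10 new=(28,5) → blocked by [26,36]×[5,9], reject
11. q=(42,13) nearest=9 d=18 new=(28,13) → add node 10 parent=9 cost=26
12. q=(5,13) nearest=2 d=6 new=(6,11) → add node 11 parent=2 cost=12
13. q=(27,10) nearest=9 d=3 new=(27,10) → add node 12 parent=9 cost=25
14. q=(28,14) nearest=10 d=1 new=(28,14) → add node 13 parent=10 cost=27
15. q=(9,10) nearest=2 d=3 new=(9,10) → add node 14 parent=2 cost=11
16. q=(22,5) nearest=6 d=2 new=(22,5) → add node 15 parent=6 cost=22
17. q=(25,5) nearest=6 d=3 new=(25,5) → add node 16 parent=6 cost=23
18. q=(16,11) nearest=5 d=2 new=(16,11) → add node 17 parent=5 cost=18
19. q=(35,14) nearest=10 d=7 new=(32,14) → add node 18 parent=10 cost=30
20. q=(27,8) nearest=12 d=2 new=(27,8) → blocked by [26,36]×[5,9], reject
21. q=(16,5) nearest=3 d=2 new=(16,5) → add node 19 parent=3 cost=14
22. q=(16,16) nearest=5 d=5 new=(16,15) → add node 20 parent=5 cost=20
23. q=(8,9) nearest=14 d=1 new=(8,9) → add node 21 parent=14 cost=12
24. q=(10,16) nearest=11 d=5 new=(10,15) → add node 22 parent=11 cost=16
25. q=(4,8) nearest=1 d=2 new=(4,8) → add node 23 parent=1 cost=6
26. q=(31,0) nearest=16 d=6 new=(29,1) → add node 24 parent=16 cost=27
27. q=(36,14) nearest=18 d=4 new=(36,14) → add node 25 parent=18 cost=34
28. q=(18,6) nearest=19 d=2 new=(18,6) → blocked by [18,20]×[3,7], reject
29. q=(14,7) nearest=3 d=0 → coincident, reject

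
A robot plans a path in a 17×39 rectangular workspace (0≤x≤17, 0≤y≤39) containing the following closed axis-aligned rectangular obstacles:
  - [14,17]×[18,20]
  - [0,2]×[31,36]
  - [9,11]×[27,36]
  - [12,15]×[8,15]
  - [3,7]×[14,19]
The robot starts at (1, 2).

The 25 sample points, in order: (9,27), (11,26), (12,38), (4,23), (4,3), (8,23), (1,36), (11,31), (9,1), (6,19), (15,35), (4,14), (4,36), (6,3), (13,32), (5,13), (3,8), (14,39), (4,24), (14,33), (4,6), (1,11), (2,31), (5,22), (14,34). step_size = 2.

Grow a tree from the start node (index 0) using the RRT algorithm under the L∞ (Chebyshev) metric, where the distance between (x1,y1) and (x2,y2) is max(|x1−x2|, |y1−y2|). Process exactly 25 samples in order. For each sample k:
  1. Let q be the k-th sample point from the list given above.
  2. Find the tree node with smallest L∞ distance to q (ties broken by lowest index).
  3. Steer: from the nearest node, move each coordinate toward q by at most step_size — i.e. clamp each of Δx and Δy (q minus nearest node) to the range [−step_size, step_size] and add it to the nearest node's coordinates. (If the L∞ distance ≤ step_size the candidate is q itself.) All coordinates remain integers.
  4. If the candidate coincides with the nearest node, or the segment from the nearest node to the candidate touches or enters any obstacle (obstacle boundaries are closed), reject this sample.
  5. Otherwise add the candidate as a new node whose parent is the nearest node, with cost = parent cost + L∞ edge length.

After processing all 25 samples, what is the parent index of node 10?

1. q=(9,27) nearest=0 d=25 new=(3,4) → add node 1 parent=0 cost=2
2. q=(11,26) nearest=1 d=22 new=(5,6) → add node 2 parent=1 cost=4
3. q=(12,38) nearest=2 d=32 new=(7,8) → add node 3 parent=2 cost=6
4. q=(4,23) nearest=3 d=15 new=(5,10) → add node 4 parent=3 cost=8
5. q=(4,3) nearest=1 d=1 new=(4,3) → add node 5 parent=1 cost=3
6. q=(8,23) nearest=4 d=13 new=(7,12) → add node 6 parent=4 cost=10
7. q=(1,36) nearest=6 d=24 new=(5,14) → blocked by [3,7]×[14,19], reject
8. q=(11,31) nearest=6 d=19 new=(9,14) → add node 7 parent=6 cost=12
9. q=(9,1) nearest=2 d=5 new=(7,4) → add node 8 parent=2 cost=6
10. q=(6,19) nearest=7 d=5 new=(7,16) → blocked by [3,7]×[14,19], reject
11. q=(15,35) nearest=7 d=21 new=(11,16) → add node 9 parent=7 cost=14
12. q=(4,14) nearest=6 d=3 new=(5,14) → blocked by [3,7]×[14,19], reject
13. q=(4,36) nearest=9 d=20 new=(9,18) → add node 10 parent=9 cost=16
14. q=(6,3) nearest=8 d=1 new=(6,3) → add node 11 parent=8 cost=7
15. q=(13,32) nearest=10 d=14 new=(11,20) → add node 12 parent=10 cost=18
16. q=(5,13) nearest=6 d=2 new=(5,13) → add node 13 parent=6 cost=12
17. q=(3,8) nearest=2 d=2 new=(3,8) → add node 14 parent=2 cost=6
18. q=(14,39) nearest=12 d=19 new=(13,22) → add node 15 parent=12 cost=20
19. q=(4,24) nearest=10 d=6 new=(7,20) → add node 16 parent=10 cost=18
20. q=(14,33) nearest=15 d=11 new=(14,24) → add node 17 parent=15 cost=22
21. q=(4,6) nearest=2 d=1 new=(4,6) → add node 18 parent=2 cost=5
22. q=(1,11) nearest=14 d=3 new=(1,10) → add node 19 parent=14 cost=8
23. q=(2,31) nearest=12 d=11 new=(9,22) → add node 20 parent=12 cost=20
24. q=(5,22) nearest=16 d=2 new=(5,22) → add node 21 parent=16 cost=20
25. q=(14,34) nearest=17 d=10 new=(14,26) → add node 22 parent=17 cost=24

Parent of node 10: 9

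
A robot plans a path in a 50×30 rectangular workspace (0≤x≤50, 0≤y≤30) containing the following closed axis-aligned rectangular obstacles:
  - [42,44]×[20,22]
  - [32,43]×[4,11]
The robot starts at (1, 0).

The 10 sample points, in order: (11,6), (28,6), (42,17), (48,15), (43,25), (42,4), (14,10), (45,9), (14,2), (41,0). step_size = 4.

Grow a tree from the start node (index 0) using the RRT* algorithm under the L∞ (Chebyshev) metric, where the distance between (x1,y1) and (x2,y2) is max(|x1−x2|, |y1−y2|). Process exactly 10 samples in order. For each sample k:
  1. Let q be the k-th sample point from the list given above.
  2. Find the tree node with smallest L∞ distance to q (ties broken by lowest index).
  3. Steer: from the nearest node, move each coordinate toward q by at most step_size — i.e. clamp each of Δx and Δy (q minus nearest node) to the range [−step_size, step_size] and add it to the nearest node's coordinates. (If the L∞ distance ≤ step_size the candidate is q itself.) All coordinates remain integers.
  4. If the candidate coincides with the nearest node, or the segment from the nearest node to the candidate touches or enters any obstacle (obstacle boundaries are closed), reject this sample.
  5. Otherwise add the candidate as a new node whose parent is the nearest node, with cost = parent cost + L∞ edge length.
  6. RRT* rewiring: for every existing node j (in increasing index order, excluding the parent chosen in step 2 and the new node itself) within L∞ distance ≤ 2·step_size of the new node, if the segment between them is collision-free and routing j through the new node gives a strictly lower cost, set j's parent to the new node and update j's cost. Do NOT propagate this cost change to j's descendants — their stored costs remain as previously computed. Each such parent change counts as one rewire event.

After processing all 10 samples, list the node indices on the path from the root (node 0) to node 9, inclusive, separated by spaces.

1. q=(11,6) nearest=0 d=10 new=(5,4) → add node 1 parent=0 cost=4
2. q=(28,6) nearest=1 d=23 new=(9,6) → add node 2 parent=1 cost=8
3. q=(42,17) nearest=2 d=33 new=(13,10) → add node 3 parent=2 cost=12
4. q=(48,15) nearest=3 d=35 new=(17,14) → add node 4 parent=3 cost=16
5. q=(43,25) nearest=4 d=26 new=(21,18) → add node 5 parent=4 cost=20
6. q=(42,4) nearest=5 d=21 new=(25,14) → add node 6 parent=5 cost=24
7. q=(14,10) nearest=3 d=1 new=(14,10) → add node 7 parent=3 cost=13
8. q=(45,9) nearest=6 d=20 new=(29,10) → add node 8 parent=6 cost=28
9. q=(14,2) nearest=2 d=5 new=(13,2) → add node 9 parent=2 cost=12
10. q=(41,0) nearest=8 d=12 new=(33,6) → blocked by [32,43]×[4,11], reject

Path: 0 1 2 9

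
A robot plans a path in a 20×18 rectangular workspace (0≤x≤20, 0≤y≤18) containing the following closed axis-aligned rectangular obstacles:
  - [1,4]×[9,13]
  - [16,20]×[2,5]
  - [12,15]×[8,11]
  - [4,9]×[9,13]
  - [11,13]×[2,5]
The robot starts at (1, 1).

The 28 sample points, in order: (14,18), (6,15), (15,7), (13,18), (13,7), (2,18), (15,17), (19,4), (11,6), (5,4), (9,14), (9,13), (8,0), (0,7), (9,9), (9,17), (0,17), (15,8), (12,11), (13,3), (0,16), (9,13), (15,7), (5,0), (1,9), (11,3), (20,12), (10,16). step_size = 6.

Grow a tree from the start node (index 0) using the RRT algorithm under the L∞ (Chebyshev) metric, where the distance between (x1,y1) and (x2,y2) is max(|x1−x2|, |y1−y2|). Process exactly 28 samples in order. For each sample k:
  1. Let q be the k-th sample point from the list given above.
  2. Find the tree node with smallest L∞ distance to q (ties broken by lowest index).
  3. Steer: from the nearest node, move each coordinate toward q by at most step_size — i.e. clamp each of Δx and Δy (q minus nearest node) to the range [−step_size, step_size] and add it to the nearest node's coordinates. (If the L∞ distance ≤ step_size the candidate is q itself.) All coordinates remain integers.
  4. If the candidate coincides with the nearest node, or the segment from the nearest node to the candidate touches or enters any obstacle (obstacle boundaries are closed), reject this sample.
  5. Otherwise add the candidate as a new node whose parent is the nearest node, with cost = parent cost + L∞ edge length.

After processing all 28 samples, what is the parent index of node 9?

1. q=(14,18) nearest=0 d=17 new=(7,7) → add node 1 parent=0 cost=6
2. q=(6,15) nearest=1 d=8 new=(6,13) → blocked by [4,9]×[9,13], reject
3. q=(15,7) nearest=1 d=8 new=(13,7) → add node 2 parent=1 cost=12
4. q=(13,18) nearest=1 d=11 new=(13,13) → blocked by [4,9]×[9,13], reject
5. q=(13,7) nearest=2 d=0 → coincident, reject
6. q=(2,18) nearest=1 d=11 new=(2,13) → blocked by [1,4]×[9,13], reject
7. q=(15,17) nearest=1 d=10 new=(13,13) → blocked by [4,9]×[9,13], reject
8. q=(19,4) nearest=2 d=6 new=(19,4) → blocked by [16,20]×[2,5], reject
9. q=(11,6) nearest=2 d=2 new=(11,6) → add node 3 parent=2 cost=14
10. q=(5,4) nearest=1 d=3 new=(5,4) → add node 4 parent=1 cost=9
11. q=(9,14) nearest=1 d=7 new=(9,13) → blocked by [4,9]×[9,13], reject
12. q=(9,13) nearest=1 d=6 new=(9,13) → blocked by [4,9]×[9,13], reject
13. q=(8,0) nearest=4 d=4 new=(8,0) → add node 5 parent=4 cost=13
14. q=(0,7) nearest=4 d=5 new=(0,7) → add node 6 parent=4 cost=14
15. q=(9,9) nearest=1 d=2 new=(9,9) → blocked by [4,9]×[9,13], reject
16. q=(9,17) nearest=1 d=10 new=(9,13) → blocked by [4,9]×[9,13], reject
17. q=(0,17) nearest=1 d=10 new=(1,13) → blocked by [1,4]×[9,13], reject
18. q=(15,8) nearest=2 d=2 new=(15,8) → blocked by [12,15]×[8,11], reject
19. q=(12,11) nearest=2 d=4 new=(12,11) → blocked by [12,15]×[8,11], reject
20. q=(13,3) nearest=3 d=3 new=(13,3) → blocked by [11,13]×[2,5], reject
21. q=(0,16) nearest=1 d=9 new=(1,13) → blocked by [1,4]×[9,13], reject
22. q=(9,13) nearest=1 d=6 new=(9,13) → blocked by [4,9]×[9,13], reject
23. q=(15,7) nearest=2 d=2 new=(15,7) → add node 7 parent=2 cost=14
24. q=(5,0) nearest=5 d=3 new=(5,0) → add node 8 parent=5 cost=16
25. q=(1,9) nearest=6 d=2 new=(1,9) → blocked by [1,4]×[9,13], reject
26. q=(11,3) nearest=3 d=3 new=(11,3) → blocked by [11,13]×[2,5], reject
27. q=(20,12) nearest=7 d=5 new=(20,12) → add node 9 parent=7 cost=19
28. q=(10,16) nearest=1 d=9 new=(10,13) → blocked by [4,9]×[9,13], reject

Parent of node 9: 7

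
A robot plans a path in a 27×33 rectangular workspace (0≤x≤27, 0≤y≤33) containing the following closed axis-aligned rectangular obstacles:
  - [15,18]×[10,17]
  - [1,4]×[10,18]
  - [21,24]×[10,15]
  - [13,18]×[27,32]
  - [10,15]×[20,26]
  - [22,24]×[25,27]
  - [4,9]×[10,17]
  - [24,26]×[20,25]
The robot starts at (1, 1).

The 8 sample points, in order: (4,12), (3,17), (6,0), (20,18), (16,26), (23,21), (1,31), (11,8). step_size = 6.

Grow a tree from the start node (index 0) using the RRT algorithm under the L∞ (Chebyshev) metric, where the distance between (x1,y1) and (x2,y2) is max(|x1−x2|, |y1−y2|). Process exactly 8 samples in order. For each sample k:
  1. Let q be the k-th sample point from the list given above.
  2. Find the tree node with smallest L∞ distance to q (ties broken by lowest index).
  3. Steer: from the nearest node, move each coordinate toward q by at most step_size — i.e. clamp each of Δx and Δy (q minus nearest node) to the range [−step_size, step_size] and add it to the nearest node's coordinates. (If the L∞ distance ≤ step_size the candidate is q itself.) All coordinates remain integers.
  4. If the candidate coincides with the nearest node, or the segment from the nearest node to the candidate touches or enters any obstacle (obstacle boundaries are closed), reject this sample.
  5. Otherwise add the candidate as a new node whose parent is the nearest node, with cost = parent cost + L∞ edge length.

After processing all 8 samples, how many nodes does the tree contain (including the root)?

1. q=(4,12) nearest=0 d=11 new=(4,7) → add node 1 parent=0 cost=6
2. q=(3,17) nearest=1 d=10 new=(3,13) → blocked by [1,4]×[10,18], reject
3. q=(6,0) nearest=0 d=5 new=(6,0) → add node 2 parent=0 cost=5
4. q=(20,18) nearest=1 d=16 new=(10,13) → blocked by [4,9]×[10,17], reject
5. q=(16,26) nearest=1 d=19 new=(10,13) → blocked by [4,9]×[10,17], reject
6. q=(23,21) nearest=1 d=19 new=(10,13) → blocked by [4,9]×[10,17], reject
7. q=(1,31) nearest=1 d=24 new=(1,13) → blocked by [1,4]×[10,18], reject
8. q=(11,8) nearest=1 d=7 new=(10,8) → add node 3 parent=1 cost=12

Node count: 4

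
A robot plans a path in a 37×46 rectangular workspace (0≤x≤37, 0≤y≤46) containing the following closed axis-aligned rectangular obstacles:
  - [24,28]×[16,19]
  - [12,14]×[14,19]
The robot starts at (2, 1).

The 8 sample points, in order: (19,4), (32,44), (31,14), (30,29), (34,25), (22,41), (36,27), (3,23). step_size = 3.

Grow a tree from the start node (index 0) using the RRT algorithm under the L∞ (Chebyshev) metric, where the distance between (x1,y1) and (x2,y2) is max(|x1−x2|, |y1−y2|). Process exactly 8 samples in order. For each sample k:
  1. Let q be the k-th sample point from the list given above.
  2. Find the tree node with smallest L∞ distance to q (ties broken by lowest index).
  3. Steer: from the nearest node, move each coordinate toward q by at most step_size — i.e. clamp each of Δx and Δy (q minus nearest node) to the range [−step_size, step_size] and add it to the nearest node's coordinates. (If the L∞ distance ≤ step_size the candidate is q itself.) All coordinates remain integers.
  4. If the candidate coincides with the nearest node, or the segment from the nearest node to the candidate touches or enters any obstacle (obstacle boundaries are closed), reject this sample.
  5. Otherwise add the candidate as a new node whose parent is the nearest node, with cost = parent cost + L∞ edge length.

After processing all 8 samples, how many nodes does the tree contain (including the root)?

Node count: 8

1. q=(19,4) nearest=0 d=17 new=(5,4) → add node 1 parent=0 cost=3
2. q=(32,44) nearest=1 d=40 new=(8,7) → add node 2 parent=1 cost=6
3. q=(31,14) nearest=2 d=23 new=(11,10) → add node 3 parent=2 cost=9
4. q=(30,29) nearest=3 d=19 new=(14,13) → add node 4 parent=3 cost=12
5. q=(34,25) nearest=4 d=20 new=(17,16) → add node 5 parent=4 cost=15
6. q=(22,41) nearest=5 d=25 new=(20,19) → add node 6 parent=5 cost=18
7. q=(36,27) nearest=6 d=16 new=(23,22) → add node 7 parent=6 cost=21
8. q=(3,23) nearest=4 d=11 new=(11,16) → blocked by [12,14]×[14,19], reject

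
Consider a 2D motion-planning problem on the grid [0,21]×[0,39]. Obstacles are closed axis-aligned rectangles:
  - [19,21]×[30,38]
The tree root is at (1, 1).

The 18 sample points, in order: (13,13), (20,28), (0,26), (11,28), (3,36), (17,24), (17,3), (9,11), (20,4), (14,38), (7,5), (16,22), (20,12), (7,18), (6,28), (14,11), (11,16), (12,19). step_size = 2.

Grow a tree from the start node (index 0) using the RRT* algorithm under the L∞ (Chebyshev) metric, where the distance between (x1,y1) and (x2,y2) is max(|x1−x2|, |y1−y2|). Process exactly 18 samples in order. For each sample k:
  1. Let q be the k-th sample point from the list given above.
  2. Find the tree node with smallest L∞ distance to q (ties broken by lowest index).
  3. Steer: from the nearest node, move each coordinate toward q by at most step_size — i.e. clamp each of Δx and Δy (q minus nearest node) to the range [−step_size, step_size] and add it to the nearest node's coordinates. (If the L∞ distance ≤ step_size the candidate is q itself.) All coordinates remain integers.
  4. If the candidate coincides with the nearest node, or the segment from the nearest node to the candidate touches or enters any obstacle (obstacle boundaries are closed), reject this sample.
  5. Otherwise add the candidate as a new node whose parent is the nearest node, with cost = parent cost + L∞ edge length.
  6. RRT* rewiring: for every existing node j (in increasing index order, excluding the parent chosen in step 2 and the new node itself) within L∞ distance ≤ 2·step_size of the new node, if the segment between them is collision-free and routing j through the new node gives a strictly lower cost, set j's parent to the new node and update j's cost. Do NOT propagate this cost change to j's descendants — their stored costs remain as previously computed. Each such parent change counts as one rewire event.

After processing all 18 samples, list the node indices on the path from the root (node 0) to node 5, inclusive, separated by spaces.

Path: 0 1 2 3 4 5

1. q=(13,13) nearest=0 d=12 new=(3,3) → add node 1 parent=0 cost=2
2. q=(20,28) nearest=1 d=25 new=(5,5) → add node 2 parent=1 cost=4
3. q=(0,26) nearest=2 d=21 new=(3,7) → add node 3 parent=2 cost=6
4. q=(11,28) nearest=3 d=21 new=(5,9) → add node 4 parent=3 cost=8
5. q=(3,36) nearest=4 d=27 new=(3,11) → add node 5 parent=4 cost=10
6. q=(17,24) nearest=5 d=14 new=(5,13) → add node 6 parent=5 cost=12
7. q=(17,3) nearest=2 d=12 new=(7,3) → add node 7 parent=2 cost=6
8. q=(9,11) nearest=4 d=4 new=(7,11) → add node 8 parent=4 cost=10
9. q=(20,4) nearest=7 d=13 new=(9,4) → add node 9 parent=7 cost=8
10. q=(14,38) nearest=6 d=25 new=(7,15) → add node 10 parent=6 cost=14
11. q=(7,5) nearest=2 d=2 new=(7,5) → add node 11 parent=2 cost=6
12. q=(16,22) nearest=10 d=9 new=(9,17) → add node 12 parent=10 cost=16
13. q=(20,12) nearest=9 d=11 new=(11,6) → add node 13 parent=9 cost=10
14. q=(7,18) nearest=12 d=2 new=(7,18) → add node 14 parent=12 cost=18
15. q=(6,28) nearest=14 d=10 new=(6,20) → add node 15 parent=14 cost=20
16. q=(14,11) nearest=13 d=5 new=(13,8) → add node 16 parent=13 cost=12
17. q=(11,16) nearest=12 d=2 new=(11,16) → add node 17 parent=12 cost=18
18. q=(12,19) nearest=12 d=3 new=(11,19) → add node 18 parent=12 cost=18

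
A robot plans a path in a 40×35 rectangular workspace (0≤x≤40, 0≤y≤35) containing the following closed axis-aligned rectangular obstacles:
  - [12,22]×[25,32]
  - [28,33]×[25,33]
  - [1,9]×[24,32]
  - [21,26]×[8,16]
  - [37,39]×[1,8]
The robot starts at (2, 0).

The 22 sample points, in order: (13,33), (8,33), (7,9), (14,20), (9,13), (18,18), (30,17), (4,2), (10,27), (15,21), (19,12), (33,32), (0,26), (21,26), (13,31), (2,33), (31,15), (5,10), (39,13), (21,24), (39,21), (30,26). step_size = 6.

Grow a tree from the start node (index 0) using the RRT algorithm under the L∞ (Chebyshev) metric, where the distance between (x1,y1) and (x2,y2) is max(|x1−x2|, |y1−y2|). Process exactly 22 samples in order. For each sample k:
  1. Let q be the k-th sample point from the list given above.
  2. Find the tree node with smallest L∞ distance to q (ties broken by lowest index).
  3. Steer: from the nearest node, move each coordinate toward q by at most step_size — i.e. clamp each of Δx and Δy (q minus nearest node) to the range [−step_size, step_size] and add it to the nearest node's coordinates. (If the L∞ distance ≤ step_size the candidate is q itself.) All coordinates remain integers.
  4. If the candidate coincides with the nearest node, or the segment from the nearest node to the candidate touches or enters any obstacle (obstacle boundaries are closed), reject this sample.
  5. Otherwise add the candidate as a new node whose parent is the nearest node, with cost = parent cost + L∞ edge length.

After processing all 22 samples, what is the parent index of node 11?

Parent of node 11: 6

1. q=(13,33) nearest=0 d=33 new=(8,6) → add node 1 parent=0 cost=6
2. q=(8,33) nearest=1 d=27 new=(8,12) → add node 2 parent=1 cost=12
3. q=(7,9) nearest=1 d=3 new=(7,9) → add node 3 parent=1 cost=9
4. q=(14,20) nearest=2 d=8 new=(14,18) → add node 4 parent=2 cost=18
5. q=(9,13) nearest=2 d=1 new=(9,13) → add node 5 parent=2 cost=13
6. q=(18,18) nearest=4 d=4 new=(18,18) → add node 6 parent=4 cost=22
7. q=(30,17) nearest=6 d=12 new=(24,17) → add node 7 parent=6 cost=28
8. q=(4,2) nearest=0 d=2 new=(4,2) → add node 8 parent=0 cost=2
9. q=(10,27) nearest=4 d=9 new=(10,24) → add node 9 parent=4 cost=24
10. q=(15,21) nearest=4 d=3 new=(15,21) → add node 10 parent=4 cost=21
11. q=(19,12) nearest=7 d=5 new=(19,12) → blocked by [21,26]×[8,16], reject
12. q=(33,32) nearest=6 d=15 new=(24,24) → add node 11 parent=6 cost=28
13. q=(0,26) nearest=9 d=10 new=(4,26) → blocked by [1,9]×[24,32], reject
14. q=(21,26) nearest=11 d=3 new=(21,26) → blocked by [12,22]×[25,32], reject
15. q=(13,31) nearest=9 d=7 new=(13,30) → blocked by [12,22]×[25,32], reject
16. q=(2,33) nearest=9 d=9 new=(4,30) → blocked by [1,9]×[24,32], reject
17. q=(31,15) nearest=7 d=7 new=(30,15) → add node 12 parent=7 cost=34
18. q=(5,10) nearest=3 d=2 new=(5,10) → add node 13 parent=3 cost=11
19. q=(39,13) nearest=12 d=9 new=(36,13) → add node 14 parent=12 cost=40
20. q=(21,24) nearest=11 d=3 new=(21,24) → add node 15 parent=11 cost=31
21. q=(39,21) nearest=14 d=8 new=(39,19) → add node 16 parent=14 cost=46
22. q=(30,26) nearest=11 d=6 new=(30,26) → blocked by [28,33]×[25,33], reject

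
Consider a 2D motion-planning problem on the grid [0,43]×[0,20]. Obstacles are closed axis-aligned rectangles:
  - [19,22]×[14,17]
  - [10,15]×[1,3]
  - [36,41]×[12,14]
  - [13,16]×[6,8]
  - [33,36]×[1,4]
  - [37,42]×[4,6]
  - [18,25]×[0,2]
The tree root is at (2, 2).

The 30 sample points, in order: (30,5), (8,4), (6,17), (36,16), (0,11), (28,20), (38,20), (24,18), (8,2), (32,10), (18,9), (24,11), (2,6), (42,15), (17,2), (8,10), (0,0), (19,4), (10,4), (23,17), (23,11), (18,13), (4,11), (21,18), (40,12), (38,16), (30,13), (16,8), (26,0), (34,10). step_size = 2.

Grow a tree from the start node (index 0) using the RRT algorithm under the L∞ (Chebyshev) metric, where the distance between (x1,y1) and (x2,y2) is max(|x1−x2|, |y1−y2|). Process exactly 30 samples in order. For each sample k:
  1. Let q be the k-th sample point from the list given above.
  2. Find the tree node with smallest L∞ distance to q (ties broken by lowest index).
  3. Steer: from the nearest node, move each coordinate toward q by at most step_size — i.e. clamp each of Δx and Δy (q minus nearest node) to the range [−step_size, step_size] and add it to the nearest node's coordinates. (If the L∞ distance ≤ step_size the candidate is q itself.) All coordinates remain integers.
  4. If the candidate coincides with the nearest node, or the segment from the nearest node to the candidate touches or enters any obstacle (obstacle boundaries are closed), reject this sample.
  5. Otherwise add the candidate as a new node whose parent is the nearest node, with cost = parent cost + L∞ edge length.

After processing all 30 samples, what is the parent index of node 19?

Parent of node 19: 4

1. q=(30,5) nearest=0 d=28 new=(4,4) → add node 1 parent=0 cost=2
2. q=(8,4) nearest=1 d=4 new=(6,4) → add node 2 parent=1 cost=4
3. q=(6,17) nearest=1 d=13 new=(6,6) → add node 3 parent=1 cost=4
4. q=(36,16) nearest=2 d=30 new=(8,6) → add node 4 parent=2 cost=6
5. q=(0,11) nearest=3 d=6 new=(4,8) → add node 5 parent=3 cost=6
6. q=(28,20) nearest=4 d=20 new=(10,8) → add node 6 parent=4 cost=8
7. q=(38,20) nearest=6 d=28 new=(12,10) → add node 7 parent=6 cost=10
8. q=(24,18) nearest=7 d=12 new=(14,12) → add node 8 parent=7 cost=12
9. q=(8,2) nearest=2 d=2 new=(8,2) → add node 9 parent=2 cost=6
10. q=(32,10) nearest=8 d=18 new=(16,10) → add node 10 parent=8 cost=14
11. q=(18,9) nearest=10 d=2 new=(18,9) → add node 11 parent=10 cost=16
12. q=(24,11) nearest=11 d=6 new=(20,11) → add node 12 parent=11 cost=18
13. q=(2,6) nearest=1 d=2 new=(2,6) → add node 13 parent=1 cost=4
14. q=(42,15) nearest=12 d=22 new=(22,13) → add node 14 parent=12 cost=20
15. q=(17,2) nearest=6 d=7 new=(12,6) → add node 15 parent=6 cost=10
16. q=(8,10) nearest=6 d=2 new=(8,10) → add node 16 parent=6 cost=10
17. q=(0,0) nearest=0 d=2 new=(0,0) → add node 17 parent=0 cost=2
18. q=(19,4) nearest=11 d=5 new=(19,7) → add node 18 parent=11 cost=18
19. q=(10,4) nearest=4 d=2 new=(10,4) → add node 19 parent=4 cost=8
20. q=(23,17) nearest=14 d=4 new=(23,15) → add node 20 parent=14 cost=22
21. q=(23,11) nearest=14 d=2 new=(23,11) → add node 21 parent=14 cost=22
22. q=(18,13) nearest=12 d=2 new=(18,13) → add node 22 parent=12 cost=20
23. q=(4,11) nearest=5 d=3 new=(4,10) → add node 23 parent=5 cost=8
24. q=(21,18) nearest=20 d=3 new=(21,17) → blocked by [19,22]×[14,17], reject
25. q=(40,12) nearest=20 d=17 new=(25,13) → add node 24 parent=20 cost=24
26. q=(38,16) nearest=24 d=13 new=(27,15) → add node 25 parent=24 cost=26
27. q=(30,13) nearest=25 d=3 new=(29,13) → add node 26 parent=25 cost=28
28. q=(16,8) nearest=10 d=2 new=(16,8) → blocked by [13,16]×[6,8], reject
29. q=(26,0) nearest=18 d=7 new=(21,5) → add node 27 parent=18 cost=20
30. q=(34,10) nearest=26 d=5 new=(31,11) → add node 28 parent=26 cost=30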